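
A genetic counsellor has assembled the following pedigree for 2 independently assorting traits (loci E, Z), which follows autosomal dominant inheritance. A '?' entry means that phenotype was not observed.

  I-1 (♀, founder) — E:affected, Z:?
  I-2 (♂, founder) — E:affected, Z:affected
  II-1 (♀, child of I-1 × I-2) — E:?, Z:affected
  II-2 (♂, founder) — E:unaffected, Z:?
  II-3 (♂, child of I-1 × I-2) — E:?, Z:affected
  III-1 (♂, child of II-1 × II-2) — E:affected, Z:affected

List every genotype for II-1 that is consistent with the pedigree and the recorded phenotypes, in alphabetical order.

E/I-1 aff ·: Ee|EE
E/I-2 aff ·: Ee|EE
E/II-1 ? I-1×I-2: Ee|EE
E/II-2 un ·: ee
E/II-3 ? I-1×I-2: ee|Ee|EE
E/III-1 aff II-1×II-2: Ee
⇒ E over [I-1,I-2,II-1,II-2,II-3,III-1]: 15 consistent
Z/I-1 ? ·: zz|Zz|ZZ
Z/I-2 aff ·: Zz|ZZ
Z/II-1 aff I-1×I-2: Zz|ZZ
Z/II-2 ? ·: zz|Zz|ZZ
Z/II-3 aff I-1×I-2: Zz|ZZ
Z/III-1 aff II-1×II-2: Zz|ZZ
⇒ Z over [I-1,I-2,II-1,II-2,II-3,III-1]: 68 consistent

II-1 ∈ {EE ZZ, EE Zz, Ee ZZ, Ee Zz}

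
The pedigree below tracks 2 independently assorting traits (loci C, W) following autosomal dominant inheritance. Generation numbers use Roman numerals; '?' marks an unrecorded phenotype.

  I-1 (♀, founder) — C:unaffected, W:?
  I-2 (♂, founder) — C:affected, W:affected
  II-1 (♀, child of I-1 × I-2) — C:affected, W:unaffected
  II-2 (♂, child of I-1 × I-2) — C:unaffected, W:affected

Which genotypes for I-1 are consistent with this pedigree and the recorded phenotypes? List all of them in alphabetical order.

C/I-1 un ·: cc
C/I-2 aff ·: Cc
C/II-1 aff I-1×I-2: Cc
C/II-2 un I-1×I-2: cc
⇒ C over [I-1,I-2,II-1,II-2]: 1 consistent
W/I-1 ? ·: ww|Ww
W/I-2 aff ·: Ww
W/II-1 un I-1×I-2: ww
W/II-2 aff I-1×I-2: Ww|WW
⇒ W over [I-1,I-2,II-1,II-2]: 3 consistent

I-1 ∈ {cc Ww, cc ww}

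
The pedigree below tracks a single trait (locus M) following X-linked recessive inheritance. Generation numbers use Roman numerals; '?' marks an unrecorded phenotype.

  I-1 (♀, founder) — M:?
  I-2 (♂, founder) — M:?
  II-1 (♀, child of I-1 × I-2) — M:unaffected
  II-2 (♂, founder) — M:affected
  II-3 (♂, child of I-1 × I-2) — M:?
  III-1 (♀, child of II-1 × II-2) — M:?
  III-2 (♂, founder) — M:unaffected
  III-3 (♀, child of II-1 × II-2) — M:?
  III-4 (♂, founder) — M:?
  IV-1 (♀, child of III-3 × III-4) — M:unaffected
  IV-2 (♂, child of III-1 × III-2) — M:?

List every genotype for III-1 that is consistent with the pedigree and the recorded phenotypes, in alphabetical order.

III-1 ∈ {X^MX^m, X^mX^m}

M/I-1 ? ·: X^MX^M|X^MX^m|X^mX^m
M/I-2 ? ·: X^MY|X^mY
M/II-1 un I-1×I-2: X^MX^M|X^MX^m
M/II-2 aff ·: X^mY
M/II-3 ? I-1×I-2: X^MY|X^mY
M/III-1 ? II-1×II-2: X^MX^m|X^mX^m
M/III-2 un ·: X^MY
M/III-3 ? II-1×II-2: X^MX^m|X^mX^m
M/III-4 ? ·: X^MY|X^mY
M/IV-1 un III-3×III-4: X^MX^M|X^MX^m
M/IV-2 ? III-1×III-2: X^MY|X^mY
⇒ M over [I-1,I-2,II-1,II-2,II-3,III-1,III-2,III-3,III-4,IV-1,IV-2]: 90 consistent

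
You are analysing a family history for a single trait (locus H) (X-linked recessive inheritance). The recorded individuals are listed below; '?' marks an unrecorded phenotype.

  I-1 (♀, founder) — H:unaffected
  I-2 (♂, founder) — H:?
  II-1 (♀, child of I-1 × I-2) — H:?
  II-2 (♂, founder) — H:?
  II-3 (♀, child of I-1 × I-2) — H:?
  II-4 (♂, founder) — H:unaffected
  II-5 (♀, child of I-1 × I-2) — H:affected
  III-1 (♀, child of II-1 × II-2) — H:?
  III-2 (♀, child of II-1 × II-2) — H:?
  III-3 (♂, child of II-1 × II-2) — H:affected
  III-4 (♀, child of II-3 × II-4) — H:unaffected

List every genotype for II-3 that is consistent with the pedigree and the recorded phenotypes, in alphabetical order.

II-3 ∈ {X^HX^h, X^hX^h}

H/I-1 un ·: X^HX^h
H/I-2 ? ·: X^hY
H/II-1 ? I-1×I-2: X^HX^h|X^hX^h
H/II-2 ? ·: X^HY|X^hY
H/II-3 ? I-1×I-2: X^HX^h|X^hX^h
H/II-4 un ·: X^HY
H/II-5 aff I-1×I-2: X^hX^h
H/III-1 ? II-1×II-2: X^HX^H|X^HX^h|X^hX^h
H/III-2 ? II-1×II-2: X^HX^H|X^HX^h|X^hX^h
H/III-3 aff II-1×II-2: X^hY
H/III-4 un II-3×II-4: X^HX^H|X^HX^h
⇒ H over [I-1,I-2,II-1,II-2,II-3,II-4,II-5,III-1,III-2,III-3,III-4]: 30 consistent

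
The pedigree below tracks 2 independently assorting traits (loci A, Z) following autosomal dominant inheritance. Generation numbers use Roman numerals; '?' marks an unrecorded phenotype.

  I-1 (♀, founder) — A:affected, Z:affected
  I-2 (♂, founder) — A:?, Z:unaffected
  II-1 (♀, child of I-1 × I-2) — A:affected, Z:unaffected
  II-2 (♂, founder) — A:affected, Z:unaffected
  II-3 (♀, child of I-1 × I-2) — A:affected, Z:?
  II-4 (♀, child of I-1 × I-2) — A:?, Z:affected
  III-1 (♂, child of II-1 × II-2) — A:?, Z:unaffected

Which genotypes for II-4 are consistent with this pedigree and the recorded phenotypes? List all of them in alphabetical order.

II-4 ∈ {AA Zz, Aa Zz, aa Zz}

A/I-1 aff ·: Aa|AA
A/I-2 ? ·: aa|Aa|AA
A/II-1 aff I-1×I-2: Aa|AA
A/II-2 aff ·: Aa|AA
A/II-3 aff I-1×I-2: Aa|AA
A/II-4 ? I-1×I-2: aa|Aa|AA
A/III-1 ? II-1×II-2: aa|Aa|AA
⇒ A over [I-1,I-2,II-1,II-2,II-3,II-4,III-1]: 130 consistent
Z/I-1 aff ·: Zz
Z/I-2 un ·: zz
Z/II-1 un I-1×I-2: zz
Z/II-2 un ·: zz
Z/II-3 ? I-1×I-2: zz|Zz
Z/II-4 aff I-1×I-2: Zz
Z/III-1 un II-1×II-2: zz
⇒ Z over [I-1,I-2,II-1,II-2,II-3,II-4,III-1]: 2 consistent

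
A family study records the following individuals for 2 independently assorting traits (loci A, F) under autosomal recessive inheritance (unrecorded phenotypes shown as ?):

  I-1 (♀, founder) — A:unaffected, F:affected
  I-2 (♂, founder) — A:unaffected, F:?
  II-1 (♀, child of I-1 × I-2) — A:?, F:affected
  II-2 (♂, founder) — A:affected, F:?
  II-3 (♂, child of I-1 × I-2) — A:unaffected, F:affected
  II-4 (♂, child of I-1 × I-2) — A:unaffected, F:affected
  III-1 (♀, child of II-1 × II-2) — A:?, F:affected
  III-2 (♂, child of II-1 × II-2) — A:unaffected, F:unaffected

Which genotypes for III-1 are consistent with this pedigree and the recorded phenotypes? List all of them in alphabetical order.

III-1 ∈ {Aa ff, aa ff}

A/I-1 un ·: AA|Aa
A/I-2 un ·: AA|Aa
A/II-1 ? I-1×I-2: AA|Aa
A/II-2 aff ·: aa
A/II-3 un I-1×I-2: AA|Aa
A/II-4 un I-1×I-2: AA|Aa
A/III-1 ? II-1×II-2: Aa|aa
A/III-2 un II-1×II-2: Aa
⇒ A over [I-1,I-2,II-1,II-2,II-3,II-4,III-1,III-2]: 37 consistent
F/I-1 aff ·: ff
F/I-2 ? ·: Ff|ff
F/II-1 aff I-1×I-2: ff
F/II-2 ? ·: Ff
F/II-3 aff I-1×I-2: ff
F/II-4 aff I-1×I-2: ff
F/III-1 aff II-1×II-2: ff
F/III-2 un II-1×II-2: Ff
⇒ F over [I-1,I-2,II-1,II-2,II-3,II-4,III-1,III-2]: 2 consistent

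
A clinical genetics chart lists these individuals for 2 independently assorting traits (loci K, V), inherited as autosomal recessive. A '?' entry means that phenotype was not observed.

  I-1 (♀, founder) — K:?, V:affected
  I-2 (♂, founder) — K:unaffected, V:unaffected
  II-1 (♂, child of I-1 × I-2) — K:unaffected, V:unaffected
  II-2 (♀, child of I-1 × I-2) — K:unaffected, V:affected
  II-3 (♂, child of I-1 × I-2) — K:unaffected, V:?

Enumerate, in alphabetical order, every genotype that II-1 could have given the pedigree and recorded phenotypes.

K/I-1 ? ·: KK|Kk|kk
K/I-2 un ·: KK|Kk
K/II-1 un I-1×I-2: KK|Kk
K/II-2 un I-1×I-2: KK|Kk
K/II-3 un I-1×I-2: KK|Kk
⇒ K over [I-1,I-2,II-1,II-2,II-3]: 27 consistent
V/I-1 aff ·: vv
V/I-2 un ·: Vv
V/II-1 un I-1×I-2: Vv
V/II-2 aff I-1×I-2: vv
V/II-3 ? I-1×I-2: Vv|vv
⇒ V over [I-1,I-2,II-1,II-2,II-3]: 2 consistent

II-1 ∈ {KK Vv, Kk Vv}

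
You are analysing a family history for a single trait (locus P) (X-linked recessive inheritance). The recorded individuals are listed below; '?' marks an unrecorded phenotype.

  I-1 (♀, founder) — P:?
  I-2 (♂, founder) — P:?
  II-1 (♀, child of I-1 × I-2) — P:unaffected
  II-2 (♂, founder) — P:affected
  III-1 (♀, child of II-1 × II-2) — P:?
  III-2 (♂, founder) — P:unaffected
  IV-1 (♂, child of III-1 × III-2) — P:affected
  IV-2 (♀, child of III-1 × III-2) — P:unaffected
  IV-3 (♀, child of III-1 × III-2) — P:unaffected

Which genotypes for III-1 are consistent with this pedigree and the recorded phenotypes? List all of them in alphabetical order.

P/I-1 ? ·: X^PX^P|X^PX^p|X^pX^p
P/I-2 ? ·: X^PY|X^pY
P/II-1 un I-1×I-2: X^PX^P|X^PX^p
P/II-2 aff ·: X^pY
P/III-1 ? II-1×II-2: X^PX^p|X^pX^p
P/III-2 un ·: X^PY
P/IV-1 aff III-1×III-2: X^pY
P/IV-2 un III-1×III-2: X^PX^P|X^PX^p
P/IV-3 un III-1×III-2: X^PX^P|X^PX^p
⇒ P over [I-1,I-2,II-1,II-2,III-1,III-2,IV-1,IV-2,IV-3]: 28 consistent

III-1 ∈ {X^PX^p, X^pX^p}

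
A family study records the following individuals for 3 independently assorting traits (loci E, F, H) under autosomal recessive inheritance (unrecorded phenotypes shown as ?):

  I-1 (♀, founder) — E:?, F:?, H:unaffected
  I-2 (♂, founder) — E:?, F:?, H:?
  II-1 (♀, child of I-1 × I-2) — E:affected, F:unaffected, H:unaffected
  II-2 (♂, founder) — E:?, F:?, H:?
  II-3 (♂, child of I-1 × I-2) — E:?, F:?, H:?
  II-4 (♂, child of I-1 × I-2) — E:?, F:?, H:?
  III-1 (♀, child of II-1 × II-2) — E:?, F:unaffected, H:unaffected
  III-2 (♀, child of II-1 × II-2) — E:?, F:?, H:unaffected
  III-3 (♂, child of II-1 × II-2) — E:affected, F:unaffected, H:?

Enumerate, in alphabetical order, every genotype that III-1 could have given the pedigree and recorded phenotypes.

E/I-1 ? ·: Ee|ee
E/I-2 ? ·: Ee|ee
E/II-1 aff I-1×I-2: ee
E/II-2 ? ·: Ee|ee
E/II-3 ? I-1×I-2: EE|Ee|ee
E/II-4 ? I-1×I-2: EE|Ee|ee
E/III-1 ? II-1×II-2: Ee|ee
E/III-2 ? II-1×II-2: Ee|ee
E/III-3 aff II-1×II-2: ee
⇒ E over [I-1,I-2,II-1,II-2,II-3,II-4,III-1,III-2,III-3]: 90 consistent
F/I-1 ? ·: FF|Ff|ff
F/I-2 ? ·: FF|Ff|ff
F/II-1 un I-1×I-2: FF|Ff
F/II-2 ? ·: FF|Ff|ff
F/II-3 ? I-1×I-2: FF|Ff|ff
F/II-4 ? I-1×I-2: FF|Ff|ff
F/III-1 un II-1×II-2: FF|Ff
F/III-2 ? II-1×II-2: FF|Ff|ff
F/III-3 un II-1×II-2: FF|Ff
⇒ F over [I-1,I-2,II-1,II-2,II-3,II-4,III-1,III-2,III-3]: 774 consistent
H/I-1 un ·: HH|Hh
H/I-2 ? ·: HH|Hh|hh
H/II-1 un I-1×I-2: HH|Hh
H/II-2 ? ·: HH|Hh|hh
H/II-3 ? I-1×I-2: HH|Hh|hh
H/II-4 ? I-1×I-2: HH|Hh|hh
H/III-1 un II-1×II-2: HH|Hh
H/III-2 un II-1×II-2: HH|Hh
H/III-3 ? II-1×II-2: HH|Hh|hh
⇒ H over [I-1,I-2,II-1,II-2,II-3,II-4,III-1,III-2,III-3]: 664 consistent

III-1 ∈ {Ee FF HH, Ee FF Hh, Ee Ff HH, Ee Ff Hh, ee FF HH, ee FF Hh, ee Ff HH, ee Ff Hh}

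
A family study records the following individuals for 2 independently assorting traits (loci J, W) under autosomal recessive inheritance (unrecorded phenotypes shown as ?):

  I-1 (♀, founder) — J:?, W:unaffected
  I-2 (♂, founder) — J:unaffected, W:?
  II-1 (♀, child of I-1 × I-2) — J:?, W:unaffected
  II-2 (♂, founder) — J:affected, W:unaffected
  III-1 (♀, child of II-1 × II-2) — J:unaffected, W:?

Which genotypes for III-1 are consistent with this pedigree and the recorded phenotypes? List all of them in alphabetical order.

J/I-1 ? ·: JJ|Jj|jj
J/I-2 un ·: JJ|Jj
J/II-1 ? I-1×I-2: JJ|Jj
J/II-2 aff ·: jj
J/III-1 un II-1×II-2: Jj
⇒ J over [I-1,I-2,II-1,II-2,III-1]: 9 consistent
W/I-1 un ·: WW|Ww
W/I-2 ? ·: WW|Ww|ww
W/II-1 un I-1×I-2: WW|Ww
W/II-2 un ·: WW|Ww
W/III-1 ? II-1×II-2: WW|Ww|ww
⇒ W over [I-1,I-2,II-1,II-2,III-1]: 37 consistent

III-1 ∈ {Jj WW, Jj Ww, Jj ww}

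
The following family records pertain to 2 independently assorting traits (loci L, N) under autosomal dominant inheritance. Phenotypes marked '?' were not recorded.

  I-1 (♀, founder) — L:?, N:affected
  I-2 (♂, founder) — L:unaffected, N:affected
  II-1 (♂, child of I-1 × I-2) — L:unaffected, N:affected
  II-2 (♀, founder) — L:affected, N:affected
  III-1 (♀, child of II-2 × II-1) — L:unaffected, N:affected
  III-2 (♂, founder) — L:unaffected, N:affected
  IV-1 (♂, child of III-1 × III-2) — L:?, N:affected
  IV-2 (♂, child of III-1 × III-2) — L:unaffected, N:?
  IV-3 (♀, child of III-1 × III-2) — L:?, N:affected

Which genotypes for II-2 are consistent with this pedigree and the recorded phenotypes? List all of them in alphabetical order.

II-2 ∈ {Ll NN, Ll Nn}

L/I-1 ? ·: ll|Ll
L/I-2 un ·: ll
L/II-1 un I-1×I-2: ll
L/II-2 aff ·: Ll
L/III-1 un II-2×II-1: ll
L/III-2 un ·: ll
L/IV-1 ? III-1×III-2: ll
L/IV-2 un III-1×III-2: ll
L/IV-3 ? III-1×III-2: ll
⇒ L over [I-1,I-2,II-1,II-2,III-1,III-2,IV-1,IV-2,IV-3]: 2 consistent
N/I-1 aff ·: Nn|NN
N/I-2 aff ·: Nn|NN
N/II-1 aff I-1×I-2: Nn|NN
N/II-2 aff ·: Nn|NN
N/III-1 aff II-2×II-1: Nn|NN
N/III-2 aff ·: Nn|NN
N/IV-1 aff III-1×III-2: Nn|NN
N/IV-2 ? III-1×III-2: nn|Nn|NN
N/IV-3 aff III-1×III-2: Nn|NN
⇒ N over [I-1,I-2,II-1,II-2,III-1,III-2,IV-1,IV-2,IV-3]: 326 consistent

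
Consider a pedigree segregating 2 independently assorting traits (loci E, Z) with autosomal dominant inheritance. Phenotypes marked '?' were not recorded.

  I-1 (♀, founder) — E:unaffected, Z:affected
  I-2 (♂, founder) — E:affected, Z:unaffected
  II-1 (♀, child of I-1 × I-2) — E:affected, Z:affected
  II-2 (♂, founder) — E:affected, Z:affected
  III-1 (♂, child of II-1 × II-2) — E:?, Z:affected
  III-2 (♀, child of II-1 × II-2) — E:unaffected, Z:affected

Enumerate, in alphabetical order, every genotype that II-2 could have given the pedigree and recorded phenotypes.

II-2 ∈ {Ee ZZ, Ee Zz}

E/I-1 un ·: ee
E/I-2 aff ·: Ee|EE
E/II-1 aff I-1×I-2: Ee
E/II-2 aff ·: Ee
E/III-1 ? II-1×II-2: ee|Ee|EE
E/III-2 un II-1×II-2: ee
⇒ E over [I-1,I-2,II-1,II-2,III-1,III-2]: 6 consistent
Z/I-1 aff ·: Zz|ZZ
Z/I-2 un ·: zz
Z/II-1 aff I-1×I-2: Zz
Z/II-2 aff ·: Zz|ZZ
Z/III-1 aff II-1×II-2: Zz|ZZ
Z/III-2 aff II-1×II-2: Zz|ZZ
⇒ Z over [I-1,I-2,II-1,II-2,III-1,III-2]: 16 consistent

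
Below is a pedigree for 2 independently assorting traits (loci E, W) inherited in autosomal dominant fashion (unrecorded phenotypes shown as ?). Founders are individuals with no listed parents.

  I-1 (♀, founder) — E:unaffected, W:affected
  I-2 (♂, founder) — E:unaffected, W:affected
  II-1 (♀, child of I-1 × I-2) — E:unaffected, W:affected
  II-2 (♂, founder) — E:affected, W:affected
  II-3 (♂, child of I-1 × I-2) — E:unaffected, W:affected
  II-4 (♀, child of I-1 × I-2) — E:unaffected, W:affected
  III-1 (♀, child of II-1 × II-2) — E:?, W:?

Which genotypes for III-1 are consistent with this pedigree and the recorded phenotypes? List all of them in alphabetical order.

III-1 ∈ {Ee WW, Ee Ww, Ee ww, ee WW, ee Ww, ee ww}

E/I-1 un ·: ee
E/I-2 un ·: ee
E/II-1 un I-1×I-2: ee
E/II-2 aff ·: Ee|EE
E/II-3 un I-1×I-2: ee
E/II-4 un I-1×I-2: ee
E/III-1 ? II-1×II-2: ee|Ee
⇒ E over [I-1,I-2,II-1,II-2,II-3,II-4,III-1]: 3 consistent
W/I-1 aff ·: Ww|WW
W/I-2 aff ·: Ww|WW
W/II-1 aff I-1×I-2: Ww|WW
W/II-2 aff ·: Ww|WW
W/II-3 aff I-1×I-2: Ww|WW
W/II-4 aff I-1×I-2: Ww|WW
W/III-1 ? II-1×II-2: ww|Ww|WW
⇒ W over [I-1,I-2,II-1,II-2,II-3,II-4,III-1]: 99 consistent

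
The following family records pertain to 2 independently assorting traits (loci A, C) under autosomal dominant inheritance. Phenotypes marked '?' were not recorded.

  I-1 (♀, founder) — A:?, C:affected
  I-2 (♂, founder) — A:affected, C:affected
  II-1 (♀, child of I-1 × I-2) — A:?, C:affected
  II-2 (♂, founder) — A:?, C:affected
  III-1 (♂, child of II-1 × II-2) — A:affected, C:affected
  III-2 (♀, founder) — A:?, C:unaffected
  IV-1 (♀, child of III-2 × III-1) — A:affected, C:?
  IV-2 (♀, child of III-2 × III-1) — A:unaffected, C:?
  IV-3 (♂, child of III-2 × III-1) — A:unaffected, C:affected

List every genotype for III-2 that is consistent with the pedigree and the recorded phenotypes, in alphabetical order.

A/I-1 ? ·: aa|Aa|AA
A/I-2 aff ·: Aa|AA
A/II-1 ? I-1×I-2: aa|Aa|AA
A/II-2 ? ·: aa|Aa|AA
A/III-1 aff II-1×II-2: Aa
A/III-2 ? ·: aa|Aa
A/IV-1 aff III-2×III-1: Aa|AA
A/IV-2 un III-2×III-1: aa
A/IV-3 un III-2×III-1: aa
⇒ A over [I-1,I-2,II-1,II-2,III-1,III-2,IV-1,IV-2,IV-3]: 81 consistent
C/I-1 aff ·: Cc|CC
C/I-2 aff ·: Cc|CC
C/II-1 aff I-1×I-2: Cc|CC
C/II-2 aff ·: Cc|CC
C/III-1 aff II-1×II-2: Cc|CC
C/III-2 un ·: cc
C/IV-1 ? III-2×III-1: cc|Cc
C/IV-2 ? III-2×III-1: cc|Cc
C/IV-3 aff III-2×III-1: Cc
⇒ C over [I-1,I-2,II-1,II-2,III-1,III-2,IV-1,IV-2,IV-3]: 54 consistent

III-2 ∈ {Aa cc, aa cc}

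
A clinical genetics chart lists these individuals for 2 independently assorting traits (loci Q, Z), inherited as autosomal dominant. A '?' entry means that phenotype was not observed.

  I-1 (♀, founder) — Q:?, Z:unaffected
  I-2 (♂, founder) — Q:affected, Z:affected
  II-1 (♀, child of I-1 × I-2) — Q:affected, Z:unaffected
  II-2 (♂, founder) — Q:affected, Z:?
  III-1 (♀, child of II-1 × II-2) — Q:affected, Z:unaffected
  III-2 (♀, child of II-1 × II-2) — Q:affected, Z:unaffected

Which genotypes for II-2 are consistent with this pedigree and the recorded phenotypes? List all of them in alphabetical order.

II-2 ∈ {QQ Zz, QQ zz, Qq Zz, Qq zz}

Q/I-1 ? ·: qq|Qq|QQ
Q/I-2 aff ·: Qq|QQ
Q/II-1 aff I-1×I-2: Qq|QQ
Q/II-2 aff ·: Qq|QQ
Q/III-1 aff II-1×II-2: Qq|QQ
Q/III-2 aff II-1×II-2: Qq|QQ
⇒ Q over [I-1,I-2,II-1,II-2,III-1,III-2]: 60 consistent
Z/I-1 un ·: zz
Z/I-2 aff ·: Zz
Z/II-1 un I-1×I-2: zz
Z/II-2 ? ·: zz|Zz
Z/III-1 un II-1×II-2: zz
Z/III-2 un II-1×II-2: zz
⇒ Z over [I-1,I-2,II-1,II-2,III-1,III-2]: 2 consistent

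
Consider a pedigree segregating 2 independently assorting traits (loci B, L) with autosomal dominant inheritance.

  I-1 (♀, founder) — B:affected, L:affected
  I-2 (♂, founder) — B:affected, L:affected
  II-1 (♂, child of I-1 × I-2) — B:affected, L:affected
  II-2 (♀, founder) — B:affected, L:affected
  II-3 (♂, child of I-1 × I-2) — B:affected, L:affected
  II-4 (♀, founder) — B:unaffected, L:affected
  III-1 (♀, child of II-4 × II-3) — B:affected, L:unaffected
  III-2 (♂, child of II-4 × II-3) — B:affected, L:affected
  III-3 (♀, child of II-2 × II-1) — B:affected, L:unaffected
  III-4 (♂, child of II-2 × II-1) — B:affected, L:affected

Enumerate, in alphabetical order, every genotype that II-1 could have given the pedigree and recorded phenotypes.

B/I-1 aff ·: Bb|BB
B/I-2 aff ·: Bb|BB
B/II-1 aff I-1×I-2: Bb|BB
B/II-2 aff ·: Bb|BB
B/II-3 aff I-1×I-2: Bb|BB
B/II-4 un ·: bb
B/III-1 aff II-4×II-3: Bb
B/III-2 aff II-4×II-3: Bb
B/III-3 aff II-2×II-1: Bb|BB
B/III-4 aff II-2×II-1: Bb|BB
⇒ B over [I-1,I-2,II-1,II-2,II-3,II-4,III-1,III-2,III-3,III-4]: 83 consistent
L/I-1 aff ·: Ll|LL
L/I-2 aff ·: Ll|LL
L/II-1 aff I-1×I-2: Ll
L/II-2 aff ·: Ll
L/II-3 aff I-1×I-2: Ll
L/II-4 aff ·: Ll
L/III-1 un II-4×II-3: ll
L/III-2 aff II-4×II-3: Ll|LL
L/III-3 un II-2×II-1: ll
L/III-4 aff II-2×II-1: Ll|LL
⇒ L over [I-1,I-2,II-1,II-2,II-3,II-4,III-1,III-2,III-3,III-4]: 12 consistent

II-1 ∈ {BB Ll, Bb Ll}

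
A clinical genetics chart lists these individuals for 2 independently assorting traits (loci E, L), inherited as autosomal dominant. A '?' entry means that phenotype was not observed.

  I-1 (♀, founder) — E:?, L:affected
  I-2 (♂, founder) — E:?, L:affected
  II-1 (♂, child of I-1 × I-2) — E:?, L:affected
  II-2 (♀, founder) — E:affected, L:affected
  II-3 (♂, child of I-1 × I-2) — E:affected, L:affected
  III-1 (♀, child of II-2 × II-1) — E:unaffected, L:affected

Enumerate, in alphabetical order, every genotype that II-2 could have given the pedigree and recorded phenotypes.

II-2 ∈ {Ee LL, Ee Ll}

E/I-1 ? ·: ee|Ee|EE
E/I-2 ? ·: ee|Ee|EE
E/II-1 ? I-1×I-2: ee|Ee
E/II-2 aff ·: Ee
E/II-3 aff I-1×I-2: Ee|EE
E/III-1 un II-2×II-1: ee
⇒ E over [I-1,I-2,II-1,II-2,II-3,III-1]: 14 consistent
L/I-1 aff ·: Ll|LL
L/I-2 aff ·: Ll|LL
L/II-1 aff I-1×I-2: Ll|LL
L/II-2 aff ·: Ll|LL
L/II-3 aff I-1×I-2: Ll|LL
L/III-1 aff II-2×II-1: Ll|LL
⇒ L over [I-1,I-2,II-1,II-2,II-3,III-1]: 45 consistent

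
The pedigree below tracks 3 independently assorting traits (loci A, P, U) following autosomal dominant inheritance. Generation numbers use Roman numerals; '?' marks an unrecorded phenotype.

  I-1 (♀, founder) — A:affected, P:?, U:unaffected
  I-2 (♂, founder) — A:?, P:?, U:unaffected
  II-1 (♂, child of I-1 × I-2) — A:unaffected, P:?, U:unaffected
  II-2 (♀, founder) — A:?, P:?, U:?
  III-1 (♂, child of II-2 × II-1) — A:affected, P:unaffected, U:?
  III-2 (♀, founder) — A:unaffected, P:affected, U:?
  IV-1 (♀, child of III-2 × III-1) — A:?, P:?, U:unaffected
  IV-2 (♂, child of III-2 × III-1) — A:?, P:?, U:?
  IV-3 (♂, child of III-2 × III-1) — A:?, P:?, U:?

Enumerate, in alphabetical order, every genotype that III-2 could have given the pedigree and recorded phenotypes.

A/I-1 aff ·: Aa
A/I-2 ? ·: aa|Aa
A/II-1 un I-1×I-2: aa
A/II-2 ? ·: Aa|AA
A/III-1 aff II-2×II-1: Aa
A/III-2 un ·: aa
A/IV-1 ? III-2×III-1: aa|Aa
A/IV-2 ? III-2×III-1: aa|Aa
A/IV-3 ? III-2×III-1: aa|Aa
⇒ A over [I-1,I-2,II-1,II-2,III-1,III-2,IV-1,IV-2,IV-3]: 32 consistent
P/I-1 ? ·: pp|Pp|PP
P/I-2 ? ·: pp|Pp|PP
P/II-1 ? I-1×I-2: pp|Pp
P/II-2 ? ·: pp|Pp
P/III-1 un II-2×II-1: pp
P/III-2 aff ·: Pp|PP
P/IV-1 ? III-2×III-1: pp|Pp
P/IV-2 ? III-2×III-1: pp|Pp
P/IV-3 ? III-2×III-1: pp|Pp
⇒ P over [I-1,I-2,II-1,II-2,III-1,III-2,IV-1,IV-2,IV-3]: 198 consistent
U/I-1 un ·: uu
U/I-2 un ·: uu
U/II-1 un I-1×I-2: uu
U/II-2 ? ·: uu|Uu|UU
U/III-1 ? II-2×II-1: uu|Uu
U/III-2 ? ·: uu|Uu
U/IV-1 un III-2×III-1: uu
U/IV-2 ? III-2×III-1: uu|Uu|UU
U/IV-3 ? III-2×III-1: uu|Uu|UU
⇒ U over [I-1,I-2,II-1,II-2,III-1,III-2,IV-1,IV-2,IV-3]: 36 consistent

III-2 ∈ {aa PP Uu, aa PP uu, aa Pp Uu, aa Pp uu}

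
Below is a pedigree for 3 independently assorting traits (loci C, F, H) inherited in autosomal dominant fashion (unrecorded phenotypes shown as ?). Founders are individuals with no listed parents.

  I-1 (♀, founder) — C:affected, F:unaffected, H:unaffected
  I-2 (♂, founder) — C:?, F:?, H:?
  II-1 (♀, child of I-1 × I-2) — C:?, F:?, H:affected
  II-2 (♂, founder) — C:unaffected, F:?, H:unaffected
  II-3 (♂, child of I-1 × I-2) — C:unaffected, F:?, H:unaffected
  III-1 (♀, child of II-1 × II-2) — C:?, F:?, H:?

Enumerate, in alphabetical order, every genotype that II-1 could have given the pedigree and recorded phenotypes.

II-1 ∈ {CC Ff Hh, CC ff Hh, Cc Ff Hh, Cc ff Hh, cc Ff Hh, cc ff Hh}

C/I-1 aff ·: Cc
C/I-2 ? ·: cc|Cc
C/II-1 ? I-1×I-2: cc|Cc|CC
C/II-2 un ·: cc
C/II-3 un I-1×I-2: cc
C/III-1 ? II-1×II-2: cc|Cc
⇒ C over [I-1,I-2,II-1,II-2,II-3,III-1]: 7 consistent
F/I-1 un ·: ff
F/I-2 ? ·: ff|Ff|FF
F/II-1 ? I-1×I-2: ff|Ff
F/II-2 ? ·: ff|Ff|FF
F/II-3 ? I-1×I-2: ff|Ff
F/III-1 ? II-1×II-2: ff|Ff|FF
⇒ F over [I-1,I-2,II-1,II-2,II-3,III-1]: 33 consistent
H/I-1 un ·: hh
H/I-2 ? ·: Hh
H/II-1 aff I-1×I-2: Hh
H/II-2 un ·: hh
H/II-3 un I-1×I-2: hh
H/III-1 ? II-1×II-2: hh|Hh
⇒ H over [I-1,I-2,II-1,II-2,II-3,III-1]: 2 consistent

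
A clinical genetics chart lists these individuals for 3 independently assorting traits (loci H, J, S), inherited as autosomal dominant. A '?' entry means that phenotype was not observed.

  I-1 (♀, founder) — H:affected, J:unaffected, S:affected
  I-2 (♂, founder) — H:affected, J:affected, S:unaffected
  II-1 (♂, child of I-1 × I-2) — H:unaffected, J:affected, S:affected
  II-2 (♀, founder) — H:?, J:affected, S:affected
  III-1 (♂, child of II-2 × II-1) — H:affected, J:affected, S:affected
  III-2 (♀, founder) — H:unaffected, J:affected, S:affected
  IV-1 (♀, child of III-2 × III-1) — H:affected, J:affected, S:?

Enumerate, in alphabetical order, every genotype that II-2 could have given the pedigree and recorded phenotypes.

II-2 ∈ {HH JJ SS, HH JJ Ss, HH Jj SS, HH Jj Ss, Hh JJ SS, Hh JJ Ss, Hh Jj SS, Hh Jj Ss}

H/I-1 aff ·: Hh
H/I-2 aff ·: Hh
H/II-1 un I-1×I-2: hh
H/II-2 ? ·: Hh|HH
H/III-1 aff II-2×II-1: Hh
H/III-2 un ·: hh
H/IV-1 aff III-2×III-1: Hh
⇒ H over [I-1,I-2,II-1,II-2,III-1,III-2,IV-1]: 2 consistent
J/I-1 un ·: jj
J/I-2 aff ·: Jj|JJ
J/II-1 aff I-1×I-2: Jj
J/II-2 aff ·: Jj|JJ
J/III-1 aff II-2×II-1: Jj|JJ
J/III-2 aff ·: Jj|JJ
J/IV-1 aff III-2×III-1: Jj|JJ
⇒ J over [I-1,I-2,II-1,II-2,III-1,III-2,IV-1]: 28 consistent
S/I-1 aff ·: Ss|SS
S/I-2 un ·: ss
S/II-1 aff I-1×I-2: Ss
S/II-2 aff ·: Ss|SS
S/III-1 aff II-2×II-1: Ss|SS
S/III-2 aff ·: Ss|SS
S/IV-1 ? III-2×III-1: ss|Ss|SS
⇒ S over [I-1,I-2,II-1,II-2,III-1,III-2,IV-1]: 32 consistent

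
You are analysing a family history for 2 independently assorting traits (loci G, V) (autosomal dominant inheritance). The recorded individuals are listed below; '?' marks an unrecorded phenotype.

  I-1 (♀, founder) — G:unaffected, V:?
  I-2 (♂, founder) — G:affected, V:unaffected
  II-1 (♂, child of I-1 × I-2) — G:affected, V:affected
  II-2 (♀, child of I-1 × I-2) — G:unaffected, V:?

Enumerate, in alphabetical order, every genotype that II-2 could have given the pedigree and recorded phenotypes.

II-2 ∈ {gg Vv, gg vv}

G/I-1 un ·: gg
G/I-2 aff ·: Gg
G/II-1 aff I-1×I-2: Gg
G/II-2 un I-1×I-2: gg
⇒ G over [I-1,I-2,II-1,II-2]: 1 consistent
V/I-1 ? ·: Vv|VV
V/I-2 un ·: vv
V/II-1 aff I-1×I-2: Vv
V/II-2 ? I-1×I-2: vv|Vv
⇒ V over [I-1,I-2,II-1,II-2]: 3 consistent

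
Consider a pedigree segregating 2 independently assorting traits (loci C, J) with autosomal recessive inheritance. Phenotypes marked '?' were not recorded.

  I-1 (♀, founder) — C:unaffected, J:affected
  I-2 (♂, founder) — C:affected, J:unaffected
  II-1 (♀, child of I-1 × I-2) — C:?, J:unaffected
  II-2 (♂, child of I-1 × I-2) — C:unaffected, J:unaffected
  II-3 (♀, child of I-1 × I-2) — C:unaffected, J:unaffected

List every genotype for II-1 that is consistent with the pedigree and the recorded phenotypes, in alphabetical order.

C/I-1 un ·: CC|Cc
C/I-2 aff ·: cc
C/II-1 ? I-1×I-2: Cc|cc
C/II-2 un I-1×I-2: Cc
C/II-3 un I-1×I-2: Cc
⇒ C over [I-1,I-2,II-1,II-2,II-3]: 3 consistent
J/I-1 aff ·: jj
J/I-2 un ·: JJ|Jj
J/II-1 un I-1×I-2: Jj
J/II-2 un I-1×I-2: Jj
J/II-3 un I-1×I-2: Jj
⇒ J over [I-1,I-2,II-1,II-2,II-3]: 2 consistent

II-1 ∈ {Cc Jj, cc Jj}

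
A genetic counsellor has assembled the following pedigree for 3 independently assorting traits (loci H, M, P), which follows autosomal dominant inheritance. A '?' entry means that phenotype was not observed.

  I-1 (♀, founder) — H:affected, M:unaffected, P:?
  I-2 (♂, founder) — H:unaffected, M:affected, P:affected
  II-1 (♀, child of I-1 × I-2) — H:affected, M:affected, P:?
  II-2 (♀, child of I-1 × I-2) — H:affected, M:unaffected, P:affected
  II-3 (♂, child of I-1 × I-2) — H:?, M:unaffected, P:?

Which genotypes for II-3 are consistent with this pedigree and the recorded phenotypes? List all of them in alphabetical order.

II-3 ∈ {Hh mm PP, Hh mm Pp, Hh mm pp, hh mm PP, hh mm Pp, hh mm pp}

H/I-1 aff ·: Hh|HH
H/I-2 un ·: hh
H/II-1 aff I-1×I-2: Hh
H/II-2 aff I-1×I-2: Hh
H/II-3 ? I-1×I-2: hh|Hh
⇒ H over [I-1,I-2,II-1,II-2,II-3]: 3 consistent
M/I-1 un ·: mm
M/I-2 aff ·: Mm
M/II-1 aff I-1×I-2: Mm
M/II-2 un I-1×I-2: mm
M/II-3 un I-1×I-2: mm
⇒ M over [I-1,I-2,II-1,II-2,II-3]: 1 consistent
P/I-1 ? ·: pp|Pp|PP
P/I-2 aff ·: Pp|PP
P/II-1 ? I-1×I-2: pp|Pp|PP
P/II-2 aff I-1×I-2: Pp|PP
P/II-3 ? I-1×I-2: pp|Pp|PP
⇒ P over [I-1,I-2,II-1,II-2,II-3]: 40 consistent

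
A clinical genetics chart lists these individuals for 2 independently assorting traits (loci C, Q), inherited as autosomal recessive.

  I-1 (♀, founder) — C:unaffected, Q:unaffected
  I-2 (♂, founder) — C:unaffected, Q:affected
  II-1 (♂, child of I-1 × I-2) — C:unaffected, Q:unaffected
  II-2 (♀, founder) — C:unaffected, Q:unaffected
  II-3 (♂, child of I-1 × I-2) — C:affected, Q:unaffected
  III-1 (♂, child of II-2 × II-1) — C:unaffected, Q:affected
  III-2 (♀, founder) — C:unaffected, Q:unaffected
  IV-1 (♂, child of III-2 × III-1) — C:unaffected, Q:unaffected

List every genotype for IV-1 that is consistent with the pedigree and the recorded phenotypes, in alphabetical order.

C/I-1 un ·: Cc
C/I-2 un ·: Cc
C/II-1 un I-1×I-2: CC|Cc
C/II-2 un ·: CC|Cc
C/II-3 aff I-1×I-2: cc
C/III-1 un II-2×II-1: CC|Cc
C/III-2 un ·: CC|Cc
C/IV-1 un III-2×III-1: CC|Cc
⇒ C over [I-1,I-2,II-1,II-2,II-3,III-1,III-2,IV-1]: 24 consistent
Q/I-1 un ·: QQ|Qq
Q/I-2 aff ·: qq
Q/II-1 un I-1×I-2: Qq
Q/II-2 un ·: Qq
Q/II-3 un I-1×I-2: Qq
Q/III-1 aff II-2×II-1: qq
Q/III-2 un ·: QQ|Qq
Q/IV-1 un III-2×III-1: Qq
⇒ Q over [I-1,I-2,II-1,II-2,II-3,III-1,III-2,IV-1]: 4 consistent

IV-1 ∈ {CC Qq, Cc Qq}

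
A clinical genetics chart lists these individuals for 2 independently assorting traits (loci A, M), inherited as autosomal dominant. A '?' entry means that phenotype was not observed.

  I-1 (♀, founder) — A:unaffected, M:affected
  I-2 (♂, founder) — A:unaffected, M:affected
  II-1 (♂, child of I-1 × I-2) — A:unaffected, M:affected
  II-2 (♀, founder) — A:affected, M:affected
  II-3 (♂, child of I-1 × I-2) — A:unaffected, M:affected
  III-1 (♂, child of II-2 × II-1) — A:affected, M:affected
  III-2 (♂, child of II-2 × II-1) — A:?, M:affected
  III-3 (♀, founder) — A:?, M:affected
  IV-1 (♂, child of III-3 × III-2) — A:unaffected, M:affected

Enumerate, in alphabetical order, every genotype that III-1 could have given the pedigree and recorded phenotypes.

III-1 ∈ {Aa MM, Aa Mm}

A/I-1 un ·: aa
A/I-2 un ·: aa
A/II-1 un I-1×I-2: aa
A/II-2 aff ·: Aa|AA
A/II-3 un I-1×I-2: aa
A/III-1 aff II-2×II-1: Aa
A/III-2 ? II-2×II-1: aa|Aa
A/III-3 ? ·: aa|Aa
A/IV-1 un III-3×III-2: aa
⇒ A over [I-1,I-2,II-1,II-2,II-3,III-1,III-2,III-3,IV-1]: 6 consistent
M/I-1 aff ·: Mm|MM
M/I-2 aff ·: Mm|MM
M/II-1 aff I-1×I-2: Mm|MM
M/II-2 aff ·: Mm|MM
M/II-3 aff I-1×I-2: Mm|MM
M/III-1 aff II-2×II-1: Mm|MM
M/III-2 aff II-2×II-1: Mm|MM
M/III-3 aff ·: Mm|MM
M/IV-1 aff III-3×III-2: Mm|MM
⇒ M over [I-1,I-2,II-1,II-2,II-3,III-1,III-2,III-3,IV-1]: 287 consistent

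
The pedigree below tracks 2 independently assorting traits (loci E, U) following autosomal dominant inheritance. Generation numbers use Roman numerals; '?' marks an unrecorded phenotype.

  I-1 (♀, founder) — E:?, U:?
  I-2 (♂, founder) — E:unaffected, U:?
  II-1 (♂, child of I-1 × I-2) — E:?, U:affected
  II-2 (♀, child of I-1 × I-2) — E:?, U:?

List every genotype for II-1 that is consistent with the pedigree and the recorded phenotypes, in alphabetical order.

II-1 ∈ {Ee UU, Ee Uu, ee UU, ee Uu}

E/I-1 ? ·: ee|Ee|EE
E/I-2 un ·: ee
E/II-1 ? I-1×I-2: ee|Ee
E/II-2 ? I-1×I-2: ee|Ee
⇒ E over [I-1,I-2,II-1,II-2]: 6 consistent
U/I-1 ? ·: uu|Uu|UU
U/I-2 ? ·: uu|Uu|UU
U/II-1 aff I-1×I-2: Uu|UU
U/II-2 ? I-1×I-2: uu|Uu|UU
⇒ U over [I-1,I-2,II-1,II-2]: 21 consistent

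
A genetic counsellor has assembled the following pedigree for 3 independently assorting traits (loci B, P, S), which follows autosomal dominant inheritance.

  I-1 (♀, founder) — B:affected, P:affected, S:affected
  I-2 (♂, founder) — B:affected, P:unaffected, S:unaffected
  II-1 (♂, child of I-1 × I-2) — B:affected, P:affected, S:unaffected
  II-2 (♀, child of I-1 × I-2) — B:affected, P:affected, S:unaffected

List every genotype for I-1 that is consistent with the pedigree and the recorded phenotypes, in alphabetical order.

I-1 ∈ {BB PP Ss, BB Pp Ss, Bb PP Ss, Bb Pp Ss}

B/I-1 aff ·: Bb|BB
B/I-2 aff ·: Bb|BB
B/II-1 aff I-1×I-2: Bb|BB
B/II-2 aff I-1×I-2: Bb|BB
⇒ B over [I-1,I-2,II-1,II-2]: 13 consistent
P/I-1 aff ·: Pp|PP
P/I-2 un ·: pp
P/II-1 aff I-1×I-2: Pp
P/II-2 aff I-1×I-2: Pp
⇒ P over [I-1,I-2,II-1,II-2]: 2 consistent
S/I-1 aff ·: Ss
S/I-2 un ·: ss
S/II-1 un I-1×I-2: ss
S/II-2 un I-1×I-2: ss
⇒ S over [I-1,I-2,II-1,II-2]: 1 consistent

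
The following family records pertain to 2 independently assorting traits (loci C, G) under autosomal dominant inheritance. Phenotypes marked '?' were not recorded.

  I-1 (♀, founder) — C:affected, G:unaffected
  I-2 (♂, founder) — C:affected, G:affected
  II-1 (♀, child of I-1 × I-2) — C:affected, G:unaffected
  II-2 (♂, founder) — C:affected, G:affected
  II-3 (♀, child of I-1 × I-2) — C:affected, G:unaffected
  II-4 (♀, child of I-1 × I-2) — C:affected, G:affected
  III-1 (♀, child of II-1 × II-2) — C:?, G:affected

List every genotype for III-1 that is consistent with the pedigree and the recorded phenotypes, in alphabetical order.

C/I-1 aff ·: Cc|CC
C/I-2 aff ·: Cc|CC
C/II-1 aff I-1×I-2: Cc|CC
C/II-2 aff ·: Cc|CC
C/II-3 aff I-1×I-2: Cc|CC
C/II-4 aff I-1×I-2: Cc|CC
C/III-1 ? II-1×II-2: cc|Cc|CC
⇒ C over [I-1,I-2,II-1,II-2,II-3,II-4,III-1]: 99 consistent
G/I-1 un ·: gg
G/I-2 aff ·: Gg
G/II-1 un I-1×I-2: gg
G/II-2 aff ·: Gg|GG
G/II-3 un I-1×I-2: gg
G/II-4 aff I-1×I-2: Gg
G/III-1 aff II-1×II-2: Gg
⇒ G over [I-1,I-2,II-1,II-2,II-3,II-4,III-1]: 2 consistent

III-1 ∈ {CC Gg, Cc Gg, cc Gg}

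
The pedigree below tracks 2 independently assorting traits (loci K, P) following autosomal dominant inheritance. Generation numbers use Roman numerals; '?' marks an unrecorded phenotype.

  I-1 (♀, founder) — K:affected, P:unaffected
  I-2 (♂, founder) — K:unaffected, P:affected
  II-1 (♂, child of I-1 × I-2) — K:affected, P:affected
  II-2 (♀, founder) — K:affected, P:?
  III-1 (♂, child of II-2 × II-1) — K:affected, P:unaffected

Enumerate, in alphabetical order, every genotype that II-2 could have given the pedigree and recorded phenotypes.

K/I-1 aff ·: Kk|KK
K/I-2 un ·: kk
K/II-1 aff I-1×I-2: Kk
K/II-2 aff ·: Kk|KK
K/III-1 aff II-2×II-1: Kk|KK
⇒ K over [I-1,I-2,II-1,II-2,III-1]: 8 consistent
P/I-1 un ·: pp
P/I-2 aff ·: Pp|PP
P/II-1 aff I-1×I-2: Pp
P/II-2 ? ·: pp|Pp
P/III-1 un II-2×II-1: pp
⇒ P over [I-1,I-2,II-1,II-2,III-1]: 4 consistent

II-2 ∈ {KK Pp, KK pp, Kk Pp, Kk pp}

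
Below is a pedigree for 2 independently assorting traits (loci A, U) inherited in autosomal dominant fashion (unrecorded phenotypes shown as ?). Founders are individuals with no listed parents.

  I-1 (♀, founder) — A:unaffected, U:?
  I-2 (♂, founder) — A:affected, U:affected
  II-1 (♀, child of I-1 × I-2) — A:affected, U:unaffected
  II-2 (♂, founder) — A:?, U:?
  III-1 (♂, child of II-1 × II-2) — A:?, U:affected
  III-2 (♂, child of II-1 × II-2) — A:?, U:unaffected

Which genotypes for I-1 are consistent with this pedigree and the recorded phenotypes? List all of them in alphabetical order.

A/I-1 un ·: aa
A/I-2 aff ·: Aa|AA
A/II-1 aff I-1×I-2: Aa
A/II-2 ? ·: aa|Aa|AA
A/III-1 ? II-1×II-2: aa|Aa|AA
A/III-2 ? II-1×II-2: aa|Aa|AA
⇒ A over [I-1,I-2,II-1,II-2,III-1,III-2]: 34 consistent
U/I-1 ? ·: uu|Uu
U/I-2 aff ·: Uu
U/II-1 un I-1×I-2: uu
U/II-2 ? ·: Uu
U/III-1 aff II-1×II-2: Uu
U/III-2 un II-1×II-2: uu
⇒ U over [I-1,I-2,II-1,II-2,III-1,III-2]: 2 consistent

I-1 ∈ {aa Uu, aa uu}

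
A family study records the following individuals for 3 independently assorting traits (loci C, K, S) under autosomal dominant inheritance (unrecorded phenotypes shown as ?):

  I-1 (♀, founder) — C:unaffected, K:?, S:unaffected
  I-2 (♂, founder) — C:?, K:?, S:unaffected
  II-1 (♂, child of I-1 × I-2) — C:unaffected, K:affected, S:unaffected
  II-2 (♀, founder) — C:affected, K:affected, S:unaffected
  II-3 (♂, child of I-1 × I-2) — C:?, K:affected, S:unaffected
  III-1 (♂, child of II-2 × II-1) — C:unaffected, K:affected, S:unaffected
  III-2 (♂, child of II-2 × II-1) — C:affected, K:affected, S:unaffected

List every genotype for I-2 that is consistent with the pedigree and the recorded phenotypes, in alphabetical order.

I-2 ∈ {Cc KK ss, Cc Kk ss, Cc kk ss, cc KK ss, cc Kk ss, cc kk ss}

C/I-1 un ·: cc
C/I-2 ? ·: cc|Cc
C/II-1 un I-1×I-2: cc
C/II-2 aff ·: Cc
C/II-3 ? I-1×I-2: cc|Cc
C/III-1 un II-2×II-1: cc
C/III-2 aff II-2×II-1: Cc
⇒ C over [I-1,I-2,II-1,II-2,II-3,III-1,III-2]: 3 consistent
K/I-1 ? ·: kk|Kk|KK
K/I-2 ? ·: kk|Kk|KK
K/II-1 aff I-1×I-2: Kk|KK
K/II-2 aff ·: Kk|KK
K/II-3 aff I-1×I-2: Kk|KK
K/III-1 aff II-2×II-1: Kk|KK
K/III-2 aff II-2×II-1: Kk|KK
⇒ K over [I-1,I-2,II-1,II-2,II-3,III-1,III-2]: 115 consistent
S/I-1 un ·: ss
S/I-2 un ·: ss
S/II-1 un I-1×I-2: ss
S/II-2 un ·: ss
S/II-3 un I-1×I-2: ss
S/III-1 un II-2×II-1: ss
S/III-2 un II-2×II-1: ss
⇒ S over [I-1,I-2,II-1,II-2,II-3,III-1,III-2]: 1 consistent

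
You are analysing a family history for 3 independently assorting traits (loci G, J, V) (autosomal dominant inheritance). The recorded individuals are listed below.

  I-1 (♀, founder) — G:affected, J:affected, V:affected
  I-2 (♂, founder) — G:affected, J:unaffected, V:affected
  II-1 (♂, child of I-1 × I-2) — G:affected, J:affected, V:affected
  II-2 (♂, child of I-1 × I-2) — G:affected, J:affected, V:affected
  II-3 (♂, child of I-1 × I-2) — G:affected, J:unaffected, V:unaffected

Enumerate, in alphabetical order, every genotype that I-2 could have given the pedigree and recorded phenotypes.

G/I-1 aff ·: Gg|GG
G/I-2 aff ·: Gg|GG
G/II-1 aff I-1×I-2: Gg|GG
G/II-2 aff I-1×I-2: Gg|GG
G/II-3 aff I-1×I-2: Gg|GG
⇒ G over [I-1,I-2,II-1,II-2,II-3]: 25 consistent
J/I-1 aff ·: Jj
J/I-2 un ·: jj
J/II-1 aff I-1×I-2: Jj
J/II-2 aff I-1×I-2: Jj
J/II-3 un I-1×I-2: jj
⇒ J over [I-1,I-2,II-1,II-2,II-3]: 1 consistent
V/I-1 aff ·: Vv
V/I-2 aff ·: Vv
V/II-1 aff I-1×I-2: Vv|VV
V/II-2 aff I-1×I-2: Vv|VV
V/II-3 un I-1×I-2: vv
⇒ V over [I-1,I-2,II-1,II-2,II-3]: 4 consistent

I-2 ∈ {GG jj Vv, Gg jj Vv}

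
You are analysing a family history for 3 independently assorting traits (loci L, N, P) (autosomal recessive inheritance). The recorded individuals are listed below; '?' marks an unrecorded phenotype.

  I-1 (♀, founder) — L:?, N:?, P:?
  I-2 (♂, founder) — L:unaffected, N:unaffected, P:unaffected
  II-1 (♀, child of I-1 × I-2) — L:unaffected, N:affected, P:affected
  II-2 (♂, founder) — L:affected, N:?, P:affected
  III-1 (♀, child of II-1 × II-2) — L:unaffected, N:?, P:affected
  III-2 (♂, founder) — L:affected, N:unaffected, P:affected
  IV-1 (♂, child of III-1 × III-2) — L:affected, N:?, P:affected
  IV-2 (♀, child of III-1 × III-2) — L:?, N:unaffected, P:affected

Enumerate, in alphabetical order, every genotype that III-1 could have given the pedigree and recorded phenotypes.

III-1 ∈ {Ll Nn pp, Ll nn pp}

L/I-1 ? ·: LL|Ll|ll
L/I-2 un ·: LL|Ll
L/II-1 un I-1×I-2: LL|Ll
L/II-2 aff ·: ll
L/III-1 un II-1×II-2: Ll
L/III-2 aff ·: ll
L/IV-1 aff III-1×III-2: ll
L/IV-2 ? III-1×III-2: Ll|ll
⇒ L over [I-1,I-2,II-1,II-2,III-1,III-2,IV-1,IV-2]: 18 consistent
N/I-1 ? ·: Nn|nn
N/I-2 un ·: Nn
N/II-1 aff I-1×I-2: nn
N/II-2 ? ·: NN|Nn|nn
N/III-1 ? II-1×II-2: Nn|nn
N/III-2 un ·: NN|Nn
N/IV-1 ? III-1×III-2: NN|Nn|nn
N/IV-2 un III-1×III-2: NN|Nn
⇒ N over [I-1,I-2,II-1,II-2,III-1,III-2,IV-1,IV-2]: 52 consistent
P/I-1 ? ·: Pp|pp
P/I-2 un ·: Pp
P/II-1 aff I-1×I-2: pp
P/II-2 aff ·: pp
P/III-1 aff II-1×II-2: pp
P/III-2 aff ·: pp
P/IV-1 aff III-1×III-2: pp
P/IV-2 aff III-1×III-2: pp
⇒ P over [I-1,I-2,II-1,II-2,III-1,III-2,IV-1,IV-2]: 2 consistent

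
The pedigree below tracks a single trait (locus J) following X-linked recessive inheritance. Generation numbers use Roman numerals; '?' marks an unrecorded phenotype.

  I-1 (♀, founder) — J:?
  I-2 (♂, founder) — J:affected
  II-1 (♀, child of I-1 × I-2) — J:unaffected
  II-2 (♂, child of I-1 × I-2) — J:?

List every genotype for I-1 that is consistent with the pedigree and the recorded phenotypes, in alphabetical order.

I-1 ∈ {X^JX^J, X^JX^j}

J/I-1 ? ·: X^JX^J|X^JX^j
J/I-2 aff ·: X^jY
J/II-1 un I-1×I-2: X^JX^j
J/II-2 ? I-1×I-2: X^JY|X^jY
⇒ J over [I-1,I-2,II-1,II-2]: 3 consistent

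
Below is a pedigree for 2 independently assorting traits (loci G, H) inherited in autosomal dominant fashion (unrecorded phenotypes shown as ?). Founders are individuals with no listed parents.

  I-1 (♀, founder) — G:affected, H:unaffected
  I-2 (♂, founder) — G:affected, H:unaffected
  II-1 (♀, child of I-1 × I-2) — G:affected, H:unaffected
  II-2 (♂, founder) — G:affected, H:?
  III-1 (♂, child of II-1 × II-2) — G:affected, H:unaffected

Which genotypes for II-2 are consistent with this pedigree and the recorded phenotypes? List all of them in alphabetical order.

II-2 ∈ {GG Hh, GG hh, Gg Hh, Gg hh}

G/I-1 aff ·: Gg|GG
G/I-2 aff ·: Gg|GG
G/II-1 aff I-1×I-2: Gg|GG
G/II-2 aff ·: Gg|GG
G/III-1 aff II-1×II-2: Gg|GG
⇒ G over [I-1,I-2,II-1,II-2,III-1]: 24 consistent
H/I-1 un ·: hh
H/I-2 un ·: hh
H/II-1 un I-1×I-2: hh
H/II-2 ? ·: hh|Hh
H/III-1 un II-1×II-2: hh
⇒ H over [I-1,I-2,II-1,II-2,III-1]: 2 consistent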